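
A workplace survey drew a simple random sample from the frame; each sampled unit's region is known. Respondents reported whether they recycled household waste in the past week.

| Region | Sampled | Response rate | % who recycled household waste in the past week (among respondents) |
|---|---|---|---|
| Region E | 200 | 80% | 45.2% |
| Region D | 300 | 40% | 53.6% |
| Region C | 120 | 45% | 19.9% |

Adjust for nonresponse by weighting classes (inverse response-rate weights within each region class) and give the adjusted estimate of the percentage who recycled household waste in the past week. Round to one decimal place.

44.4%

Each respondent's weight = sampled/responded in their class; summing within a class gives n_sampled, so:
  Region E: 200 × 45.2 = 9040
  Region D: 300 × 53.6 = 16,080
  Region C: 120 × 19.9 = 2388
Adjusted estimate = 27,508 / 620 = 44.3677 → 44.4%.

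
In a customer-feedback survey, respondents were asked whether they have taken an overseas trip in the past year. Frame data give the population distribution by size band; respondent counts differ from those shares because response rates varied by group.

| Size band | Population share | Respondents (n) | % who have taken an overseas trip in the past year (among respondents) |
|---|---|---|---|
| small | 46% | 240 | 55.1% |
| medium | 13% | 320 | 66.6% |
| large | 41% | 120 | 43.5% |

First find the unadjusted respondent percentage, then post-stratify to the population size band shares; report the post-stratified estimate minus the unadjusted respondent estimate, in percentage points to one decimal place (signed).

-6.6 percentage points

Naive respondent-only estimate (weights = respondent counts):
  (240/680)×55.1 + (320/680)×66.6 + (120/680)×43.5 = 58.4647%
Post-stratifying to population shares instead:
  0.46×55.1 + 0.13×66.6 + 0.41×43.5 = 51.839%
Difference = 51.839 − 58.4647 = -6.6257 pp.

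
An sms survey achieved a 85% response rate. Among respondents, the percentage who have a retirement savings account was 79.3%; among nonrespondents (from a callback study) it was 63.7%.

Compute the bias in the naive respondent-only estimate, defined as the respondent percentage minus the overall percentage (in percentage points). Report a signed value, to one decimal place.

+2.3 percentage points

Nonresponse fraction = 1 − 0.85 = 0.15.
Bias = (nonresponse fraction) × (respondent percentage − nonrespondent percentage)
     = 0.15 × (79.3 − 63.7) = 0.15 × 15.6 = 2.34.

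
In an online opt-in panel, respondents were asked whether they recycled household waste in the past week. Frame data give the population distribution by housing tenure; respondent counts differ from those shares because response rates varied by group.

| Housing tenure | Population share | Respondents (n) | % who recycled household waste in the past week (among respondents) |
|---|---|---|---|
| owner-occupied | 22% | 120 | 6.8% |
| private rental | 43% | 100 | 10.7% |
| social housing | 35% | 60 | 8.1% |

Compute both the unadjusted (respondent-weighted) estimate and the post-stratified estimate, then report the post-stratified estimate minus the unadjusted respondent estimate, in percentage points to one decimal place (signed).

Without adjustment, the pooled respondent share is:
  (120/280)×6.8 + (100/280)×10.7 + (60/280)×8.1 = 8.4714%
Post-stratifying to population shares instead:
  0.22×6.8 + 0.43×10.7 + 0.35×8.1 = 8.932%
Difference = 8.932 − 8.4714 = 0.4606 pp.

+0.5 percentage points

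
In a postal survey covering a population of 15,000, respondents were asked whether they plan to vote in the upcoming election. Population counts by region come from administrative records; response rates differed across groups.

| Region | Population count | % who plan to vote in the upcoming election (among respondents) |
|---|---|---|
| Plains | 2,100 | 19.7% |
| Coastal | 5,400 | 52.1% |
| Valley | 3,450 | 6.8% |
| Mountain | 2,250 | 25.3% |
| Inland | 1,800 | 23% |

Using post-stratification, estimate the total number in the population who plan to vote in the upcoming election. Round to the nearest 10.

4,440

Estimated count per cell = population count × respondent percentage:
  Plains: 2,100 × 19.7% = 413.7
  Coastal: 5,400 × 52.1% = 2813.4
  Valley: 3,450 × 6.8% = 234.6
  Mountain: 2,250 × 25.3% = 569.25
  Inland: 1,800 × 23% = 414
Estimated total = 4444.95 → 4,440.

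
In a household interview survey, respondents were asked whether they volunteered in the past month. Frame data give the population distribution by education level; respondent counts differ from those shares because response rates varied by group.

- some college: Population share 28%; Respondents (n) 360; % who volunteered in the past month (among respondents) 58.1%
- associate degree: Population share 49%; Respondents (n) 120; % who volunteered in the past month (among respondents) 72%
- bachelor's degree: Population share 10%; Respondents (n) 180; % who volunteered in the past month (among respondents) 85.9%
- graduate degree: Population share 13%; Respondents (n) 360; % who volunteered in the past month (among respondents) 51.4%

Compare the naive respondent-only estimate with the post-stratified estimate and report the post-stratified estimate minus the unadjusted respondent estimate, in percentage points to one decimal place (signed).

Unadjusted (pooled respondent) estimate weights by respondent counts:
  (360/1020)×58.1 + (120/1020)×72 + (180/1020)×85.9 + (360/1020)×51.4 = 62.2765%
Post-stratifying to population shares instead:
  0.28×58.1 + 0.49×72 + 0.1×85.9 + 0.13×51.4 = 66.82%
Difference = 66.82 − 62.2765 = 4.5435 pp.

+4.5 percentage points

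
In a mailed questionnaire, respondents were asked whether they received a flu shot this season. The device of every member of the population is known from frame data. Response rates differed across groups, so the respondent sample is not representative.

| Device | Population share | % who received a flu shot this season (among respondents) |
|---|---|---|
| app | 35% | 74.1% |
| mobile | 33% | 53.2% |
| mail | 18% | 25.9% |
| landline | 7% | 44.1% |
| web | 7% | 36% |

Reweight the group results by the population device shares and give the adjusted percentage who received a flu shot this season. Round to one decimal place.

53.8%

Each cell contributes population-share × respondent value:
  app: 0.35 × 74.1 = 25.935
  mobile: 0.33 × 53.2 = 17.556
  mail: 0.18 × 25.9 = 4.662
  landline: 0.07 × 44.1 = 3.087
  web: 0.07 × 36 = 2.52
Post-stratified estimate = 53.76 → 53.8%.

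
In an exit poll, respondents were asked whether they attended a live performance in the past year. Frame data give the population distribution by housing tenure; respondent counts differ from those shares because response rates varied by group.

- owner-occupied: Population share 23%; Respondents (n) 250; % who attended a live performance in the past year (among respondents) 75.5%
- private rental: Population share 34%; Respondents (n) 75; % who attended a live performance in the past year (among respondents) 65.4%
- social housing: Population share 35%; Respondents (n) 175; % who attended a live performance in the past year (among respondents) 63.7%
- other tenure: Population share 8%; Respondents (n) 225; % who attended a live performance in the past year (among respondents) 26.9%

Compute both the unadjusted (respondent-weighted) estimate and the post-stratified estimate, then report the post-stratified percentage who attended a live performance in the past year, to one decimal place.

Unadjusted (pooled respondent) estimate weights by respondent counts:
  (250/725)×75.5 + (75/725)×65.4 + (175/725)×63.7 + (225/725)×26.9 = 56.5241%
Post-stratifying to population shares instead:
  0.23×75.5 + 0.34×65.4 + 0.35×63.7 + 0.08×26.9 = 64.048%

64.0%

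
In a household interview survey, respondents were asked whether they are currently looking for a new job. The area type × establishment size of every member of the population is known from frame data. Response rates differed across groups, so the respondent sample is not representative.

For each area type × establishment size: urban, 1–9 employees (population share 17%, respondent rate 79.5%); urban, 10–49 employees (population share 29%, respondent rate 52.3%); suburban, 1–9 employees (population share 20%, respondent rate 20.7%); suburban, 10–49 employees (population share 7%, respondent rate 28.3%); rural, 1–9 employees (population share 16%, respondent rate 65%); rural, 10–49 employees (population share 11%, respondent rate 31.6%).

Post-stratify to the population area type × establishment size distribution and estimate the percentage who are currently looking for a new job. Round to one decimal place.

48.7%

Post-stratification weights by population share, not respondent share:
  urban, 1–9 employees: 0.17 × 79.5 = 13.515
  urban, 10–49 employees: 0.29 × 52.3 = 15.167
  suburban, 1–9 employees: 0.2 × 20.7 = 4.14
  suburban, 10–49 employees: 0.07 × 28.3 = 1.981
  rural, 1–9 employees: 0.16 × 65 = 10.4
  rural, 10–49 employees: 0.11 × 31.6 = 3.476
Post-stratified estimate = 48.679 → 48.7%.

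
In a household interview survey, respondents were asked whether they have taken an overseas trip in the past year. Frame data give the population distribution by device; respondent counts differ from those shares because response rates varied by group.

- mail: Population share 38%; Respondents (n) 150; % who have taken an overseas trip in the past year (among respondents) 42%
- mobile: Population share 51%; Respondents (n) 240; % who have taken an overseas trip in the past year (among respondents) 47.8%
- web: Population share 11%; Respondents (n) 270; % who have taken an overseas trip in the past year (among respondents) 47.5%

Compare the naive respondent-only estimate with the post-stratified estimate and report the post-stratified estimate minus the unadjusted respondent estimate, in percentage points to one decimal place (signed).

Naive respondent-only estimate (weights = respondent counts):
  (150/660)×42 + (240/660)×47.8 + (270/660)×47.5 = 46.3591%
Reweighting by population device shares:
  0.38×42 + 0.51×47.8 + 0.11×47.5 = 45.563%
Difference = 45.563 − 46.3591 = -0.7961 pp.

-0.8 percentage points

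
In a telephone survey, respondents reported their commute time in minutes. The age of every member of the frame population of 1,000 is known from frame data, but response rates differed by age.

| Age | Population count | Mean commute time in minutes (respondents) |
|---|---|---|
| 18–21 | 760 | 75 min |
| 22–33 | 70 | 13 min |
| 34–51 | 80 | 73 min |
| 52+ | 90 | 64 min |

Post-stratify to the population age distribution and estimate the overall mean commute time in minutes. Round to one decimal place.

Weight each group's respondent value by its population share:
  18–21: (760/1,000) × 75 = 57
  22–33: (70/1,000) × 13 = 0.91
  34–51: (80/1,000) × 73 = 5.84
  52+: (90/1,000) × 64 = 5.76
Post-stratified estimate = 69.51 → 69.5.

69.5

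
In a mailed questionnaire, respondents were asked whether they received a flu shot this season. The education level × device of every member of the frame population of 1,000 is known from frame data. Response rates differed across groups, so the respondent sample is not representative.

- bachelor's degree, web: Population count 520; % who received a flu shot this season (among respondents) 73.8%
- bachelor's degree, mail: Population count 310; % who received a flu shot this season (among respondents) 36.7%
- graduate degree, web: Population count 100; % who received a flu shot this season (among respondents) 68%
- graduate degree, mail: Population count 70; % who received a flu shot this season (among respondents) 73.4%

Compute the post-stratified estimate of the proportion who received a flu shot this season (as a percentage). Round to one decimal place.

Each cell contributes population-share × respondent value:
  bachelor's degree, web: (520/1,000) × 73.8 = 38.376
  bachelor's degree, mail: (310/1,000) × 36.7 = 11.377
  graduate degree, web: (100/1,000) × 68 = 6.8
  graduate degree, mail: (70/1,000) × 73.4 = 5.138
Post-stratified estimate = 61.691 → 61.7%.

61.7%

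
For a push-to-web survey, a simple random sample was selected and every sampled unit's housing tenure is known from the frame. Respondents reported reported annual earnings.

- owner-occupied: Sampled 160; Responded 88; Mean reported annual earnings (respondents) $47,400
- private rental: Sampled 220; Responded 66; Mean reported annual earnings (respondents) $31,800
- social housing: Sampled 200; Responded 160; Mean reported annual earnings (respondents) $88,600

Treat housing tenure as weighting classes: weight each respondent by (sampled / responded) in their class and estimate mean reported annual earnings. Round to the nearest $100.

Class response rates: owner-occupied 88/160 = 55%, private rental 66/220 = 30%, social housing 160/200 = 80%.
With weight = n_sampled/n_responded per class, the weighted class total is n_sampled:
  owner-occupied: 160 × 47,400 = 7,584,000
  private rental: 220 × 31,800 = 6,996,000
  social housing: 200 × 88,600 = 17,720,000
Adjusted estimate = 32,300,000 / 580 = 55689.7 → $55,700.

$55,700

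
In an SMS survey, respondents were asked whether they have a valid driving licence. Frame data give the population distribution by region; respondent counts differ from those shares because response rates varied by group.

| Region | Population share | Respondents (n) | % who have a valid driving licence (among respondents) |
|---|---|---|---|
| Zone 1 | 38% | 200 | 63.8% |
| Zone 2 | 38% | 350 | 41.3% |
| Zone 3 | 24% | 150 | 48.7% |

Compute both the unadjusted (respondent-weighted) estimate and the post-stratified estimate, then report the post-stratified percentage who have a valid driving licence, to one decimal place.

51.6%

Naive respondent-only estimate (weights = respondent counts):
  (200/700)×63.8 + (350/700)×41.3 + (150/700)×48.7 = 49.3143%
Post-stratified estimate weights by population shares:
  0.38×63.8 + 0.38×41.3 + 0.24×48.7 = 51.626%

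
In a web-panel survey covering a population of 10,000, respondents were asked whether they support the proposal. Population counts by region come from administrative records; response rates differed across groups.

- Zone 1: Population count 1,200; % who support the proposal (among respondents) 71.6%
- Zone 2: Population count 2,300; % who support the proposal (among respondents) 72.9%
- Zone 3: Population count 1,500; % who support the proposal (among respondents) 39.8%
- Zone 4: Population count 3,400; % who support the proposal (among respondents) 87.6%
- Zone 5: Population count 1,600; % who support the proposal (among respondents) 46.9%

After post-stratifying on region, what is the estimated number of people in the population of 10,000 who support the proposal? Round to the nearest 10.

Apply each group's respondent rate to its population count:
  Zone 1: 1,200 × 71.6% = 859.2
  Zone 2: 2,300 × 72.9% = 1676.7
  Zone 3: 1,500 × 39.8% = 597
  Zone 4: 3,400 × 87.6% = 2978.4
  Zone 5: 1,600 × 46.9% = 750.4
Estimated total = 6861.7 → 6,860.

6,860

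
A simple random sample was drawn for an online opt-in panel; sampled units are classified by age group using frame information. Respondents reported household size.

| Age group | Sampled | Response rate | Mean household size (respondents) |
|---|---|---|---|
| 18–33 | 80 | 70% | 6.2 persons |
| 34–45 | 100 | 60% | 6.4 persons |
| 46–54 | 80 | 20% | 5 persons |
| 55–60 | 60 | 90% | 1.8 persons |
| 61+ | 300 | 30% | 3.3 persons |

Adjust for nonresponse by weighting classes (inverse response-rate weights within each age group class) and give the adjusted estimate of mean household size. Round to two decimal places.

Weighting each respondent by the inverse class response rate inflates each class back to its sampled size, so the class weight is n_sampled:
  18–33: 80 × 6.2 = 496
  34–45: 100 × 6.4 = 640
  46–54: 80 × 5 = 400
  55–60: 60 × 1.8 = 108
  61+: 300 × 3.3 = 990
Adjusted estimate = 2634 / 620 = 4.24839 → 4.25.

4.25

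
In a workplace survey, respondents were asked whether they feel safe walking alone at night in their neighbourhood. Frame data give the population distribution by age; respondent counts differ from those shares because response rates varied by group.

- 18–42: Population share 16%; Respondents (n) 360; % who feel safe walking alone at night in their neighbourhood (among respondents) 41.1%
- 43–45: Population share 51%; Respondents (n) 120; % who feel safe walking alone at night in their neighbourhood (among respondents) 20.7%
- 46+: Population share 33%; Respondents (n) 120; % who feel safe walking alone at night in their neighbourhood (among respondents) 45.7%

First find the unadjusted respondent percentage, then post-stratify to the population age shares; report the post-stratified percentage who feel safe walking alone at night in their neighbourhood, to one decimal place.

32.2%

Without adjustment, the pooled respondent share is:
  (360/600)×41.1 + (120/600)×20.7 + (120/600)×45.7 = 37.94%
Reweighting by population age shares:
  0.16×41.1 + 0.51×20.7 + 0.33×45.7 = 32.214%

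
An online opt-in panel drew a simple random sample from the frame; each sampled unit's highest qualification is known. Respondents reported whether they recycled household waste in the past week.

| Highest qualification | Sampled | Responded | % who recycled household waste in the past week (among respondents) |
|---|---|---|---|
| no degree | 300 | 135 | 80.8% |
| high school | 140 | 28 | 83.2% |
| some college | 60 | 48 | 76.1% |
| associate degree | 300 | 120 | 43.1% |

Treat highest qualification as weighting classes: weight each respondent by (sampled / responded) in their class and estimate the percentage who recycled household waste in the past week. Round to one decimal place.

66.7%

Response rates by class: no degree 135/300 = 45%, high school 28/140 = 20%, some college 48/60 = 80%, associate degree 120/300 = 40%.
With weight = n_sampled/n_responded per class, the weighted class total is n_sampled:
  no degree: 300 × 80.8 = 24,240
  high school: 140 × 83.2 = 11,648
  some college: 60 × 76.1 = 4566
  associate degree: 300 × 43.1 = 12,930
Adjusted estimate = 53,384 / 800 = 66.73 → 66.7%.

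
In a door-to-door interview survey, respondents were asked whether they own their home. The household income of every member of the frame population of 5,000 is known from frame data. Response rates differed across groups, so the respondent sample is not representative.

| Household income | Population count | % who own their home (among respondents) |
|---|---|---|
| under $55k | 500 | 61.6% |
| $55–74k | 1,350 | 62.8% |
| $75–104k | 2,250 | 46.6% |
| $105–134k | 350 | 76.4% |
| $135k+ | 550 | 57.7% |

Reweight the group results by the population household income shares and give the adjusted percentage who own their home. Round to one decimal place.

Weight each group's respondent value by its population share:
  under $55k: (500/5,000) × 61.6 = 6.16
  $55–74k: (1,350/5,000) × 62.8 = 16.956
  $75–104k: (2,250/5,000) × 46.6 = 20.97
  $105–134k: (350/5,000) × 76.4 = 5.348
  $135k+: (550/5,000) × 57.7 = 6.347
Post-stratified estimate = 55.781 → 55.8%.

55.8%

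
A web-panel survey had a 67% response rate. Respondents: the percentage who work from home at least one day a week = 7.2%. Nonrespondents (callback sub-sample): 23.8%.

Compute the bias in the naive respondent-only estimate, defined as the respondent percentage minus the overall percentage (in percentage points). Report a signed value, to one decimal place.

Nonresponse fraction = 1 − 0.67 = 0.33.
Bias = (nonresponse fraction) × (respondent percentage − nonrespondent percentage)
     = 0.33 × (7.2 − 23.8) = 0.33 × -16.6 = -5.478.

-5.5 percentage points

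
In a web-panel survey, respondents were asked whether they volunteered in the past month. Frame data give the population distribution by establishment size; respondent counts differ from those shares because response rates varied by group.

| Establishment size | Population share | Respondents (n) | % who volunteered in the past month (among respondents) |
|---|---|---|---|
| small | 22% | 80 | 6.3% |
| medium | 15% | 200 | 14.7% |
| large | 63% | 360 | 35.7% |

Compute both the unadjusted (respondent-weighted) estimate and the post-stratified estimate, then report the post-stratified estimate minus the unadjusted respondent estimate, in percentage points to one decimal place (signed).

+0.6 percentage points

Unadjusted (pooled respondent) estimate weights by respondent counts:
  (80/640)×6.3 + (200/640)×14.7 + (360/640)×35.7 = 25.4625%
Reweighting by population establishment size shares:
  0.22×6.3 + 0.15×14.7 + 0.63×35.7 = 26.082%
Difference = 26.082 − 25.4625 = 0.6195 pp.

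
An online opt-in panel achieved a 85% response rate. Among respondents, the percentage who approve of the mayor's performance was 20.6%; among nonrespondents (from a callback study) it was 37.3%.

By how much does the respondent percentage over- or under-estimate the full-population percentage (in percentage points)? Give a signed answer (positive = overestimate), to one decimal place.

Nonresponse fraction = 1 − 0.85 = 0.15.
Bias = (nonresponse fraction) × (respondent percentage − nonrespondent percentage)
     = 0.15 × (20.6 − 37.3) = 0.15 × -16.7 = -2.505.

-2.5 percentage points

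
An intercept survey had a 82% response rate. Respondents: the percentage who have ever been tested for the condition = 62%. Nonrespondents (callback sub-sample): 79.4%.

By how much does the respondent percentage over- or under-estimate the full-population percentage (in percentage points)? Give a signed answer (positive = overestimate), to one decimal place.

-3.1 percentage points

Nonresponse fraction = 1 − 0.82 = 0.18.
Bias = (nonresponse fraction) × (respondent percentage − nonrespondent percentage)
     = 0.18 × (62 − 79.4) = 0.18 × -17.4 = -3.132.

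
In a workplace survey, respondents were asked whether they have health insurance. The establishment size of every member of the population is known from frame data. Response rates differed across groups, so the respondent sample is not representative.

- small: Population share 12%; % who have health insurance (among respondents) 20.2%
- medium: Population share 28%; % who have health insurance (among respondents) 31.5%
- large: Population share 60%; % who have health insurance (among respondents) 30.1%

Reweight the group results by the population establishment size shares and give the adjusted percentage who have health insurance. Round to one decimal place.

29.3%

Each cell contributes population-share × respondent value:
  small: 0.12 × 20.2 = 2.424
  medium: 0.28 × 31.5 = 8.82
  large: 0.6 × 30.1 = 18.06
Post-stratified estimate = 29.304 → 29.3%.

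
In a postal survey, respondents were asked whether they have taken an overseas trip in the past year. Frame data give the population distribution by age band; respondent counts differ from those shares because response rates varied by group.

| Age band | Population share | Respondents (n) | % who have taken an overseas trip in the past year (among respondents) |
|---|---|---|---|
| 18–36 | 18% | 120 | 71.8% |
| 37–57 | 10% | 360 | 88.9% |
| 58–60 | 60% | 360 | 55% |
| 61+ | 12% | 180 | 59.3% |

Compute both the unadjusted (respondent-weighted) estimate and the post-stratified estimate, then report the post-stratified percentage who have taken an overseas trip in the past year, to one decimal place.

61.9%

Naive respondent-only estimate (weights = respondent counts):
  (120/1020)×71.8 + (360/1020)×88.9 + (360/1020)×55 + (180/1020)×59.3 = 69.7%
Reweighting by population age band shares:
  0.18×71.8 + 0.1×88.9 + 0.6×55 + 0.12×59.3 = 61.93%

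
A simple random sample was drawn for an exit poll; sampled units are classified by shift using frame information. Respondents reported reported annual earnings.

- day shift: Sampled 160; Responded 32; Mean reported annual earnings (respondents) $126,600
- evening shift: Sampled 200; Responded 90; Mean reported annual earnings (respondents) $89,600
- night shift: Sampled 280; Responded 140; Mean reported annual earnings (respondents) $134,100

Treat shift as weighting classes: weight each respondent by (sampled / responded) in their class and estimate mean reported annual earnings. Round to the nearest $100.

Response rates by class: day shift 32/160 = 20%, evening shift 90/200 = 45%, night shift 140/280 = 50%.
Inverse-response-rate weighting restores each class to its sampled count, so class totals weight by n_sampled:
  day shift: 160 × 126,600 = 20,256,000
  evening shift: 200 × 89,600 = 17,920,000
  night shift: 280 × 134,100 = 37,548,000
Adjusted estimate = 75,724,000 / 640 = 118319 → $118,300.

$118,300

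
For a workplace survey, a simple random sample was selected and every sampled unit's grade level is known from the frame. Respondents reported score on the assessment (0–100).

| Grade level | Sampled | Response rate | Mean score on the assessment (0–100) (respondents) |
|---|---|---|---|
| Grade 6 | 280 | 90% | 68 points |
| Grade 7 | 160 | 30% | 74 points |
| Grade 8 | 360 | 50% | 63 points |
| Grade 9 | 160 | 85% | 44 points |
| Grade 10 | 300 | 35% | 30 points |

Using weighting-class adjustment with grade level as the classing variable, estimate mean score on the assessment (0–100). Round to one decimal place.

55.2

Weighting each respondent by the inverse class response rate inflates each class back to its sampled size, so the class weight is n_sampled:
  Grade 6: 280 × 68 = 19,040
  Grade 7: 160 × 74 = 11,840
  Grade 8: 360 × 63 = 22,680
  Grade 9: 160 × 44 = 7040
  Grade 10: 300 × 30 = 9000
Adjusted estimate = 69,600 / 1,260 = 55.2381 → 55.2.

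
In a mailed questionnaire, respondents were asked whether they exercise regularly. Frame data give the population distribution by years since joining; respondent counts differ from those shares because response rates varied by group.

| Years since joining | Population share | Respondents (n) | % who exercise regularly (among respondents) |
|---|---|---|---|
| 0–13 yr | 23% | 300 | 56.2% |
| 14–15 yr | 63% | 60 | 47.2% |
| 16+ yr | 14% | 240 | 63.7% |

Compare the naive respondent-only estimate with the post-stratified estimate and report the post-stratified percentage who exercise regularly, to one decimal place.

51.6%

Naive respondent-only estimate (weights = respondent counts):
  (300/600)×56.2 + (60/600)×47.2 + (240/600)×63.7 = 58.3%
Reweighting by population years since joining shares:
  0.23×56.2 + 0.63×47.2 + 0.14×63.7 = 51.58%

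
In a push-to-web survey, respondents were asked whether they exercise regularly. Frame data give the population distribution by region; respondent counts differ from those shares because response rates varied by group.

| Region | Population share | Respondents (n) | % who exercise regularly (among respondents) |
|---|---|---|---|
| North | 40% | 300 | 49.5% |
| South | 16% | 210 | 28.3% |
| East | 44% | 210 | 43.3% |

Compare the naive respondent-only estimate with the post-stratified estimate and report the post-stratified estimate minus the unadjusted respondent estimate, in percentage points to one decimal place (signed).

+1.9 percentage points

Unadjusted (pooled respondent) estimate weights by respondent counts:
  (300/720)×49.5 + (210/720)×28.3 + (210/720)×43.3 = 41.5083%
Reweighting by population region shares:
  0.4×49.5 + 0.16×28.3 + 0.44×43.3 = 43.38%
Difference = 43.38 − 41.5083 = 1.8717 pp.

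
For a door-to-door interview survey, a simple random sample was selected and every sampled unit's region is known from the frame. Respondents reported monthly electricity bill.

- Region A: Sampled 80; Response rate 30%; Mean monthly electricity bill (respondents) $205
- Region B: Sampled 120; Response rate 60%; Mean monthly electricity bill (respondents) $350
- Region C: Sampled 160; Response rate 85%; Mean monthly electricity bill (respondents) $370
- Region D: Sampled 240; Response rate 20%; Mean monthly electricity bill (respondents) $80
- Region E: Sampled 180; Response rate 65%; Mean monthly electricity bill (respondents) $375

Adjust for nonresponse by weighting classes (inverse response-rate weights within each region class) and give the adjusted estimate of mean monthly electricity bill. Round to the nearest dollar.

Weighting each respondent by the inverse class response rate inflates each class back to its sampled size, so the class weight is n_sampled:
  Region A: 80 × 205 = 16,400
  Region B: 120 × 350 = 42,000
  Region C: 160 × 370 = 59,200
  Region D: 240 × 80 = 19,200
  Region E: 180 × 375 = 67,500
Adjusted estimate = 204,300 / 780 = 261.923 → $262.

$262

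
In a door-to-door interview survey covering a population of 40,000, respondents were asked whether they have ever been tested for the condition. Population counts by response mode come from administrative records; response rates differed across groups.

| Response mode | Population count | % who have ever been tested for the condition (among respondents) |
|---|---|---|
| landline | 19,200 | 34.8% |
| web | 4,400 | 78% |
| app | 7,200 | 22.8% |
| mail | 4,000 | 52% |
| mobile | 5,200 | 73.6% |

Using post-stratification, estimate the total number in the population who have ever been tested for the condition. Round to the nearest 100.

17,700

Apply each group's respondent rate to its population count:
  landline: 19,200 × 34.8% = 6681.6
  web: 4,400 × 78% = 3432
  app: 7,200 × 22.8% = 1641.6
  mail: 4,000 × 52% = 2080
  mobile: 5,200 × 73.6% = 3827.2
Estimated total = 17662.4 → 17,700.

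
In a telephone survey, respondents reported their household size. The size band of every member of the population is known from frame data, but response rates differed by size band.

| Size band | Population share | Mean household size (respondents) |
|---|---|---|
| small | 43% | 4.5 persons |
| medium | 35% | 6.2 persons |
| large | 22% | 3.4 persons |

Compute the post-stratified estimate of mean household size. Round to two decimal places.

4.85

Each cell contributes population-share × respondent value:
  small: 0.43 × 4.5 = 1.935
  medium: 0.35 × 6.2 = 2.17
  large: 0.22 × 3.4 = 0.748
Post-stratified estimate = 4.853 → 4.85.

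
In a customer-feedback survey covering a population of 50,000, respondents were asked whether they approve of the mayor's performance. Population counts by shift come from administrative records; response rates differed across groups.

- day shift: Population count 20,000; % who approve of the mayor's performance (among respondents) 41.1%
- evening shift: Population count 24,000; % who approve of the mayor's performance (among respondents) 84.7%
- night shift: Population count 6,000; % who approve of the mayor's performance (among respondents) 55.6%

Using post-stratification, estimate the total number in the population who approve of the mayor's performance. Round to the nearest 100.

31,900

Estimated count per cell = population count × respondent percentage:
  day shift: 20,000 × 41.1% = 8220
  evening shift: 24,000 × 84.7% = 20,328
  night shift: 6,000 × 55.6% = 3336
Estimated total = 31,884 → 31,900.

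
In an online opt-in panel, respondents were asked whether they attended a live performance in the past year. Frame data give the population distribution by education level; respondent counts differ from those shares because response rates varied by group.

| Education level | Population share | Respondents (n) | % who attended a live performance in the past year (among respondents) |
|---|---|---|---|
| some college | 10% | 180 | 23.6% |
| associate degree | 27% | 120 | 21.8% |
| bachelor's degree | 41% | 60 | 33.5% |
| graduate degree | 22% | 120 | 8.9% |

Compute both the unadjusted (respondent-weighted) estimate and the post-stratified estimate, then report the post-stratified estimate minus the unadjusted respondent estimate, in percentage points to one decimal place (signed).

+3.2 percentage points

Unadjusted (pooled respondent) estimate weights by respondent counts:
  (180/480)×23.6 + (120/480)×21.8 + (60/480)×33.5 + (120/480)×8.9 = 20.7125%
Post-stratifying to population shares instead:
  0.1×23.6 + 0.27×21.8 + 0.41×33.5 + 0.22×8.9 = 23.939%
Difference = 23.939 − 20.7125 = 3.2265 pp.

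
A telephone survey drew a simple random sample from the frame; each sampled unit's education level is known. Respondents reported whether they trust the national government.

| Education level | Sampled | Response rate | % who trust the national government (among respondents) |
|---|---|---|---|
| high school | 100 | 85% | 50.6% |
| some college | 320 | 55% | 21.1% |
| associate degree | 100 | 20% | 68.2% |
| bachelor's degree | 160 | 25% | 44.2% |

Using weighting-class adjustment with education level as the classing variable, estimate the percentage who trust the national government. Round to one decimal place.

Weighting each respondent by the inverse class response rate inflates each class back to its sampled size, so the class weight is n_sampled:
  high school: 100 × 50.6 = 5060
  some college: 320 × 21.1 = 6752
  associate degree: 100 × 68.2 = 6820
  bachelor's degree: 160 × 44.2 = 7072
Adjusted estimate = 25,704 / 680 = 37.8 → 37.8%.

37.8%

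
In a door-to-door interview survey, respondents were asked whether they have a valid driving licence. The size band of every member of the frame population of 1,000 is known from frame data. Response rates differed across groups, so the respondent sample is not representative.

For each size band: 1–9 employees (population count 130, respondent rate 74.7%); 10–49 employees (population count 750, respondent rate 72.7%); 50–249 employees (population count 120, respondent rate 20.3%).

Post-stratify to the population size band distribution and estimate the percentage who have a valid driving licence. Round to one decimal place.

66.7%

Post-stratification weights by population share, not respondent share:
  1–9 employees: (130/1,000) × 74.7 = 9.711
  10–49 employees: (750/1,000) × 72.7 = 54.525
  50–249 employees: (120/1,000) × 20.3 = 2.436
Post-stratified estimate = 66.672 → 66.7%.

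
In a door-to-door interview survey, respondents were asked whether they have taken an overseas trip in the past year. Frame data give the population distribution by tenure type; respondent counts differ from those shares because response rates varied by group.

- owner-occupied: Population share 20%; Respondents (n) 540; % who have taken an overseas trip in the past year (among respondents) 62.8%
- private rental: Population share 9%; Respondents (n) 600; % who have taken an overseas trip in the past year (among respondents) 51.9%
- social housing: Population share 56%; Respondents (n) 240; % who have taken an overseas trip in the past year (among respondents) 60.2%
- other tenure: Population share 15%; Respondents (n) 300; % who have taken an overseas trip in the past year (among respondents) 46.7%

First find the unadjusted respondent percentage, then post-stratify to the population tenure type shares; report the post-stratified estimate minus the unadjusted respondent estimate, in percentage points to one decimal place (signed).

Naive respondent-only estimate (weights = respondent counts):
  (540/1680)×62.8 + (600/1680)×51.9 + (240/1680)×60.2 + (300/1680)×46.7 = 55.6607%
Post-stratified estimate weights by population shares:
  0.2×62.8 + 0.09×51.9 + 0.56×60.2 + 0.15×46.7 = 57.948%
Difference = 57.948 − 55.6607 = 2.2873 pp.

+2.3 percentage points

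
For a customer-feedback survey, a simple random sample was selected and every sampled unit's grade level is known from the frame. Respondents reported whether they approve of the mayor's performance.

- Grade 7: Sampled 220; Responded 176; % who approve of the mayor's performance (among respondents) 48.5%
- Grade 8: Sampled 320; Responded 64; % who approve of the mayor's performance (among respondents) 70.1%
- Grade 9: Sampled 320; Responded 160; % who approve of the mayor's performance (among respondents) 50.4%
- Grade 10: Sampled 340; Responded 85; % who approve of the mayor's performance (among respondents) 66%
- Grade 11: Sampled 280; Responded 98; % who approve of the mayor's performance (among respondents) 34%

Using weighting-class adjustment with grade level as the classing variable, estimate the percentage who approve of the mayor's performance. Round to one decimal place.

Response rates by class: Grade 7 176/220 = 80%, Grade 8 64/320 = 20%, Grade 9 160/320 = 50%, Grade 10 85/340 = 25%, Grade 11 98/280 = 35%.
Each respondent's weight = sampled/responded in their class; summing within a class gives n_sampled, so:
  Grade 7: 220 × 48.5 = 10,670
  Grade 8: 320 × 70.1 = 22,432
  Grade 9: 320 × 50.4 = 16,128
  Grade 10: 340 × 66 = 22,440
  Grade 11: 280 × 34 = 9520
Adjusted estimate = 81,190 / 1,480 = 54.8581 → 54.9%.

54.9%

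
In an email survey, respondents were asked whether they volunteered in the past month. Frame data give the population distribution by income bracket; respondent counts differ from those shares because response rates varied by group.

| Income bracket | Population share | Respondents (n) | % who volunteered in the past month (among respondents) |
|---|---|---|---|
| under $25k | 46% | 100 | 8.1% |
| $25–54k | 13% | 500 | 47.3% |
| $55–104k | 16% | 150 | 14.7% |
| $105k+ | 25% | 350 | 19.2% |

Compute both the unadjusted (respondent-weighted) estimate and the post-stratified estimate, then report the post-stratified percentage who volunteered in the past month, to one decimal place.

Naive respondent-only estimate (weights = respondent counts):
  (100/1100)×8.1 + (500/1100)×47.3 + (150/1100)×14.7 + (350/1100)×19.2 = 30.35%
Post-stratifying to population shares instead:
  0.46×8.1 + 0.13×47.3 + 0.16×14.7 + 0.25×19.2 = 17.027%

17.0%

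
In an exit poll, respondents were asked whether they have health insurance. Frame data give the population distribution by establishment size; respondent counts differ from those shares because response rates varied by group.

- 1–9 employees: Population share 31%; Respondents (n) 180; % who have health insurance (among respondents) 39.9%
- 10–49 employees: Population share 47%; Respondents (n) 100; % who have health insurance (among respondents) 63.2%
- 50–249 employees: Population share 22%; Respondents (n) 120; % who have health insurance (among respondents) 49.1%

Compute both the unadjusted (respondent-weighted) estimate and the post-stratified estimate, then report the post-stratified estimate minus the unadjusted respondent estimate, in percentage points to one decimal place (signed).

+4.4 percentage points

Unadjusted (pooled respondent) estimate weights by respondent counts:
  (180/400)×39.9 + (100/400)×63.2 + (120/400)×49.1 = 48.485%
Reweighting by population establishment size shares:
  0.31×39.9 + 0.47×63.2 + 0.22×49.1 = 52.875%
Difference = 52.875 − 48.485 = 4.39 pp.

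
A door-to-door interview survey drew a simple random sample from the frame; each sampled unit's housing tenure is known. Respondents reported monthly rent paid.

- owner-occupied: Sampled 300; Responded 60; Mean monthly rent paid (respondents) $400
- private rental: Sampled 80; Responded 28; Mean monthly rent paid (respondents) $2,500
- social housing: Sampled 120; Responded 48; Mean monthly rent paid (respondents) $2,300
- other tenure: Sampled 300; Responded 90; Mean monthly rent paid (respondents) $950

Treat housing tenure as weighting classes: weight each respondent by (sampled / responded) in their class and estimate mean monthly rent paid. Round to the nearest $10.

$1,100

Class response rates: owner-occupied 60/300 = 20%, private rental 28/80 = 35%, social housing 48/120 = 40%, other tenure 90/300 = 30%.
Each respondent's weight = sampled/responded in their class; summing within a class gives n_sampled, so:
  owner-occupied: 300 × 400 = 120,000
  private rental: 80 × 2500 = 200,000
  social housing: 120 × 2300 = 276,000
  other tenure: 300 × 950 = 285,000
Adjusted estimate = 881,000 / 800 = 1101.25 → $1,100.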